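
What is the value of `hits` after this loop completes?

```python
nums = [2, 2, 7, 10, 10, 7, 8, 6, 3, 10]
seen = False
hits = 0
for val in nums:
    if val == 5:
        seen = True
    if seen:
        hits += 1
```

Count elements after first 5 in [2, 2, 7, 10, 10, 7, 8, 6, 3, 10]
`hits` takes the values: 0

Answer: 0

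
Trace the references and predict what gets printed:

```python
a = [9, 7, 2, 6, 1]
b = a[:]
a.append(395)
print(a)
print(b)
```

Key concept: slice [:] creates copy.
Step by step:
`a = [9, 7, 2, 6, 1]` → a = [9, 7, 2, 6, 1]
`b = a[:]` → b = [9, 7, 2, 6, 1]
`a.append(395)` → a = [9, 7, 2, 6, 1, 395]
`print(a)` → prints [9, 7, 2, 6, 1, 395]
`print(b)` → prints [9, 7, 2, 6, 1]

Answer:
[9, 7, 2, 6, 1, 395]
[9, 7, 2, 6, 1]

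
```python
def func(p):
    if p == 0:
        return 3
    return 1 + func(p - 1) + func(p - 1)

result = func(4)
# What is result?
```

func(p) = 1 + 2·func(p-1), func(0)=3. Closed form: (3+1)·2^4 - 1 = 63.

Answer: 63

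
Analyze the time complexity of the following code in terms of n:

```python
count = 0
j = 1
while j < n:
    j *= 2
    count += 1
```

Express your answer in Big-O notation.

Each loop level contributes: log n. Multiplying the contributions gives O(log n).

Answer: O(log n)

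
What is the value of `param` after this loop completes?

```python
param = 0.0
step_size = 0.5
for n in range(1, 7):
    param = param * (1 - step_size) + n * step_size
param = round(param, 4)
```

Moving average with lr=0.5
`param` takes the values: 0.0 → 0.5 → 1.25 → 2.125 → 3.0625 → 4.03125 → 5.015625 → 5.0156

Answer: 5.0156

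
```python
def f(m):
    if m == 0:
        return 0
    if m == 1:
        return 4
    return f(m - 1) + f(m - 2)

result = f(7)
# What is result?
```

Build up from base cases: f(0)=0, f(1)=4, f(2)=4, f(3)=8, f(4)=12, f(5)=20, f(6)=32, ..., f(7)=52

Answer: 52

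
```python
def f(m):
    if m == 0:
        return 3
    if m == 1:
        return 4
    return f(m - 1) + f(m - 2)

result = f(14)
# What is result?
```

Build up from base cases: f(0)=3, f(1)=4, f(2)=7, f(3)=11, f(4)=18, f(5)=29, f(6)=47, ..., f(14)=2207

Answer: 2207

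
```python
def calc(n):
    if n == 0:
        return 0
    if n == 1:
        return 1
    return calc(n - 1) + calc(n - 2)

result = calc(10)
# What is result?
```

Build up from base cases: calc(0)=0, calc(1)=1, calc(2)=1, calc(3)=2, calc(4)=3, calc(5)=5, calc(6)=8, ..., calc(10)=55

Answer: 55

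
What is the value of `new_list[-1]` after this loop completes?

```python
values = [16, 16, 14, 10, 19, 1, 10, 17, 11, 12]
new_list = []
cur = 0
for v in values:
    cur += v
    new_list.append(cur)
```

Cumulative sum ends at 126
`new_list` takes the values: [] → [16] → [16, 32] → [16, 32, 46] → [16, 32, 46, 56] → [16, 32, 46, 56, 75] → [16, 32, 46, 56, 75, 76] → [16, 32, 46, 56, 75, 76, 86] → [16, 32, 46, 56, 75, 76, 86, 103] → [16, 32, 46, 56, 75, 76, 86, 103, 114] → [16, 32, 46, 56, 75, 76, 86, 103, 114, 126]
So `new_list[-1]` = 126

Answer: 126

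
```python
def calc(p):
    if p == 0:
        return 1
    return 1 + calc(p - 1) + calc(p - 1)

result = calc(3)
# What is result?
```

calc(p) = 1 + 2·calc(p-1), calc(0)=1. Closed form: (1+1)·2^3 - 1 = 15.

Answer: 15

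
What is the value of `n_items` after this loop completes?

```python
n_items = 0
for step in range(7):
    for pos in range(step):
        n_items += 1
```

Triangle number: 0+1+2+...+6
`n_items` takes the values: 0 → 1 → 2 → 3 → 4 → 5 → 6 → 7 → 8 → 9 → 10 → 11 → 12 → 13 → 14 → 15 → 16 → 17 → 18 → 19 → 20 → 21

Answer: 21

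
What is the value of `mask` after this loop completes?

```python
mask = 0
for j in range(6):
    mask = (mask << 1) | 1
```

Build 6 consecutive 1-bits: 0b111111
`mask` takes the values: 0 → 1 → 3 → 7 → 15 → 31 → 63

Answer: 63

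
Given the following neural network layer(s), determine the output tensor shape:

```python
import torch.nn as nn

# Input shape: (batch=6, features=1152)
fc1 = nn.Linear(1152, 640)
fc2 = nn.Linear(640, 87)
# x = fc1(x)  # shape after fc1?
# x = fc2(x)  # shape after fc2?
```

Input: (6, 1152) -> after fc1: (6, 640) -> Output: (6, 87)

Answer: (6, 87)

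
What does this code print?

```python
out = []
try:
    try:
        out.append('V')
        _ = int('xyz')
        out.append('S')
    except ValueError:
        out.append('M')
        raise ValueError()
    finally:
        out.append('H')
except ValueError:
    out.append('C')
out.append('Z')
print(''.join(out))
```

Execution trace: 'V' (inner try body) → 'M' (inner except ValueError) → 'H' (inner finally) → 'C' (outer except ValueError) → 'Z' (after the try/except). Output: VMHCZ

Answer: VMHCZ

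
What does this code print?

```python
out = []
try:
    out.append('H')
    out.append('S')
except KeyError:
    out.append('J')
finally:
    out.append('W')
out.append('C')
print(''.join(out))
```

Execution trace: 'H' (try body) → 'S' (try body, no exception) → 'W' (finally) → 'C' (after the try/except). Output: HSWC

Answer: HSWC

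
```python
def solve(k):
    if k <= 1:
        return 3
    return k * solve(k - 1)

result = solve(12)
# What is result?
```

solve(12) = 12 * 11 * 10 * 9 * 8 * 7 * 6 * 5 * 4 * 3 * 2 * 3 = 1437004800

Answer: 1437004800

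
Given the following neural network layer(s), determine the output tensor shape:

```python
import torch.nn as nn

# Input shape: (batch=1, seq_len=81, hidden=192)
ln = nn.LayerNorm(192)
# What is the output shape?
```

Input: (1, 81, 192) -> Output: (1, 81, 192)

Answer: (1, 81, 192)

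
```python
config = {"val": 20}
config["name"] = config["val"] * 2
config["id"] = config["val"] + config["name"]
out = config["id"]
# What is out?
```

Trace:
`config = {"val": 20}` → config = {'val': 20}
`config["name"] = config["val"] * 2` → config = {'val': 20, 'name': 40}
`config["id"] = config["val"] + config["name"]` → config = {'val': 20, 'name': 40, 'id': 60}
`out = config["id"]` → out = 60
So out = 60

Answer: 60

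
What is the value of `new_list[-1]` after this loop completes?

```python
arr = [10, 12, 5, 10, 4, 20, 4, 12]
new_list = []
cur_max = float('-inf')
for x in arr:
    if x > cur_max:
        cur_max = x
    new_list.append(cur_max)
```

Running max ends at 20
`new_list` takes the values: [] → [10] → [10, 12] → [10, 12, 12] → [10, 12, 12, 12] → [10, 12, 12, 12, 12] → [10, 12, 12, 12, 12, 20] → [10, 12, 12, 12, 12, 20, 20] → [10, 12, 12, 12, 12, 20, 20, 20]
So `new_list[-1]` = 20

Answer: 20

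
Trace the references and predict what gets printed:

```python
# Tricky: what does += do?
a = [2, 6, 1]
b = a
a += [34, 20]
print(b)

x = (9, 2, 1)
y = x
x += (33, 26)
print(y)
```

Key concept: += behavior differs for mutable vs immutable.
Step by step:
`a = [2, 6, 1]` → a = [2, 6, 1]
`b = a` → b = [2, 6, 1] (same object as a)
`a += [34, 20]` → a = [2, 6, 1, 34, 20] (same object as b); b = [2, 6, 1, 34, 20] (same object as a)
`print(b)` → prints [2, 6, 1, 34, 20]
`x = (9, 2, 1)` → x = (9, 2, 1)
`y = x` → y = (9, 2, 1)
`x += (33, 26)` → x = (9, 2, 1, 33, 26)
`print(y)` → prints (9, 2, 1)

Answer:
[2, 6, 1, 34, 20]
(9, 2, 1)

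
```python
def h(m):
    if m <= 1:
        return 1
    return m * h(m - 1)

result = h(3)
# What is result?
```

h(3) = 3 * 2 * 1 = 6

Answer: 6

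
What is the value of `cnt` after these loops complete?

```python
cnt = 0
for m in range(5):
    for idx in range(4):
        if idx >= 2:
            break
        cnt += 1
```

Inner breaks at 2, outer runs 5 times
`cnt` takes the values: 0 → 1 → 2 → 3 → 4 → 5 → 6 → 7 → 8 → 9 → 10

Answer: 10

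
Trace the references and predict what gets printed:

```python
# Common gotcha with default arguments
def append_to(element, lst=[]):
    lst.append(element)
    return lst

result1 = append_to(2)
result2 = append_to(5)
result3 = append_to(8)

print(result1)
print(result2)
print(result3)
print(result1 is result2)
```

Key concept: mutable default argument gotcha.
Step by step:
`result1 = append_to(2)` → result1 = [2]
`result2 = append_to(5)` → result1 = [2, 5] (same object as result2); result2 = [2, 5] (same object as result1)
`result3 = append_to(8)` → result1 = [2, 5, 8] (same object as result2, result3); result2 = [2, 5, 8] (same object as result1, result3); result3 = [2, 5, 8] (same object as result1, result2)
`print(result1)` → prints [2, 5, 8]
`print(result2)` → prints [2, 5, 8]
`print(result3)` → prints [2, 5, 8]
`print(result1 is result2)` → prints True

Answer:
[2, 5, 8]
[2, 5, 8]
[2, 5, 8]
True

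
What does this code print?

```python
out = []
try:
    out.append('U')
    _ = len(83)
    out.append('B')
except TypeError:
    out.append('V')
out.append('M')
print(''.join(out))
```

Execution trace: 'U' (try body) → 'V' (except TypeError) → 'M' (after the try/except). Output: UVM

Answer: UVM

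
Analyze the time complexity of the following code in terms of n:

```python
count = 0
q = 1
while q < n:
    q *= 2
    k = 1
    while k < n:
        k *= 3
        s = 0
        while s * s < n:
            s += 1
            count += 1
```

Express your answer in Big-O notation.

Each loop level contributes: log n × log n × √n. Multiplying the contributions gives O(√n log² n).

Answer: O(√n log² n)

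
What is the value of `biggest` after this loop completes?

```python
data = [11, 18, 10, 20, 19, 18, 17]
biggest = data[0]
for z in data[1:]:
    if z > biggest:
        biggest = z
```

Maximum of [11, 18, 10, 20, 19, 18, 17]
`biggest` takes the values: 11 → 18 → 20

Answer: 20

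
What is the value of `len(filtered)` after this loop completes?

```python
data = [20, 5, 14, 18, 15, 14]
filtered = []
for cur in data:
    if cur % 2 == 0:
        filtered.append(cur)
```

Count even numbers in [20, 5, 14, 18, 15, 14]
`filtered` takes the values: [] → [20] → [20, 14] → [20, 14, 18] → [20, 14, 18, 14]
So `len(filtered)` = 4

Answer: 4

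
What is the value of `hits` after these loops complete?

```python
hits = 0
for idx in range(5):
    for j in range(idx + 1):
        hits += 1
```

Triangle: 1 + 2 + ... + 5
`hits` takes the values: 0 → 1 → 2 → 3 → 4 → 5 → 6 → 7 → 8 → 9 → 10 → 11 → 12 → 13 → 14 → 15

Answer: 15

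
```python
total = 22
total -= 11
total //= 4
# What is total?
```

Trace:
`total = 22` → total = 22
`total -= 11` → total = 11
`total //= 4` → total = 2
So total = 2

Answer: 2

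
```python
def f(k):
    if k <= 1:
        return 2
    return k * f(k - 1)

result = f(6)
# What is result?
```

f(6) = 6 * 5 * 4 * 3 * 2 * 2 = 1440

Answer: 1440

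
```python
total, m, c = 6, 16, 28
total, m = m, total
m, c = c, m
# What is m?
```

Trace:
`total, m, c = 6, 16, 28` → total = 6; m = 16; c = 28
`total, m = m, total` → total = 16; m = 6
`m, c = c, m` → m = 28; c = 6
So m = 28

Answer: 28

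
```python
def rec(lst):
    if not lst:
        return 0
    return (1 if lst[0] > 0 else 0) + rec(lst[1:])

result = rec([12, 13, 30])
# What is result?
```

Count of positive elements in [12, 13, 30] = 3

Answer: 3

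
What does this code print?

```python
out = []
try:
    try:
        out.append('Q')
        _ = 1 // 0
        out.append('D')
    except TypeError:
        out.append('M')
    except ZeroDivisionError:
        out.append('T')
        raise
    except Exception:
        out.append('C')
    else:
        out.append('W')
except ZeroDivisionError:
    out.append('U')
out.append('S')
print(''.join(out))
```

Execution trace: 'Q' (inner try body) → 'T' (inner except ZeroDivisionError) → 'U' (outer except ZeroDivisionError) → 'S' (after the try/except). Output: QTUS

Answer: QTUS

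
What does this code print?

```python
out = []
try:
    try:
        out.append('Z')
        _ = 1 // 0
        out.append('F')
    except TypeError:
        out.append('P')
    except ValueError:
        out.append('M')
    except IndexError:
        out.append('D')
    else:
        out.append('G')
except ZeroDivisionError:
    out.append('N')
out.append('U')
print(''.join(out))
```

Execution trace: 'Z' (try body) → 'N' (outer except ZeroDivisionError) → 'U' (after the try/except). Output: ZNU

Answer: ZNU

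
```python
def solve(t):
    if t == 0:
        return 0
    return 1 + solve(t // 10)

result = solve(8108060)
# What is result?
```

Count of digits of 8108060: 7

Answer: 7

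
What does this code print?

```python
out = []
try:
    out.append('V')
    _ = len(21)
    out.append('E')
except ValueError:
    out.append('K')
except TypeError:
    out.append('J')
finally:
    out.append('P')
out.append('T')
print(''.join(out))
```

Execution trace: 'V' (try body) → 'J' (except TypeError) → 'P' (finally) → 'T' (after the try/except). Output: VJPT

Answer: VJPT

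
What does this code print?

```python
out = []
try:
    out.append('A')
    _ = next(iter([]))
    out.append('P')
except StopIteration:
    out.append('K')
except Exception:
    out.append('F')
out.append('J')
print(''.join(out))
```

Execution trace: 'A' (try body) → 'K' (except StopIteration) → 'J' (after the try/except). Output: AKJ

Answer: AKJ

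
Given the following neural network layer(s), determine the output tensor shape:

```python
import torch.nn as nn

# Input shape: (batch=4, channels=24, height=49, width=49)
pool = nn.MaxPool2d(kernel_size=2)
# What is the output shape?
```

Input: (4, 24, 49, 49) -> Output: (4, 24, 24, 24)

Answer: (4, 24, 24, 24)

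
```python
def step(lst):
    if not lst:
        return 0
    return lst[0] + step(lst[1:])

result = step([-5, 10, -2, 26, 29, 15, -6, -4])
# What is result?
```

(-5) + 10 + (-2) + 26 + 29 + 15 + (-6) + (-4) + 0 = 63

Answer: 63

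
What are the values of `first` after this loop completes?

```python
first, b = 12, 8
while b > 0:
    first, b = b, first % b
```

GCD of 12 and 8
`first` takes the values: 12 → 8 → 4

Answer: 4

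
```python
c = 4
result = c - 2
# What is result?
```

Trace:
`c = 4` → c = 4
`result = c - 2` → result = 2
So result = 2

Answer: 2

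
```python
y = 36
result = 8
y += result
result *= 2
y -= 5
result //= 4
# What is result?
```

Trace:
`y = 36` → y = 36
`result = 8` → result = 8
`y += result` → y = 44
`result *= 2` → result = 16
`y -= 5` → y = 39
`result //= 4` → result = 4
So result = 4

Answer: 4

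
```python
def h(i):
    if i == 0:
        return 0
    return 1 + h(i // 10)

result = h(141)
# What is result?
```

Count of digits of 141: 3

Answer: 3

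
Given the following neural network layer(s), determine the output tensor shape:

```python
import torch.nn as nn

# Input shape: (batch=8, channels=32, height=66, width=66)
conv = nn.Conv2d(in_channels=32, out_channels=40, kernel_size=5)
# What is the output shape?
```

Input: (8, 32, 66, 66) -> Output: (8, 40, 62, 62)

Answer: (8, 40, 62, 62)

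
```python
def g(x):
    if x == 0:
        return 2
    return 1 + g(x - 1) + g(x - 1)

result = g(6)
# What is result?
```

g(x) = 1 + 2·g(x-1), g(0)=2. Closed form: (2+1)·2^6 - 1 = 191.

Answer: 191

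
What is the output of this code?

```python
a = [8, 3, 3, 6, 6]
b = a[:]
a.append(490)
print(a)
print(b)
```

Key concept: slice [:] creates copy.
Step by step:
`a = [8, 3, 3, 6, 6]` → a = [8, 3, 3, 6, 6]
`b = a[:]` → b = [8, 3, 3, 6, 6]
`a.append(490)` → a = [8, 3, 3, 6, 6, 490]
`print(a)` → prints [8, 3, 3, 6, 6, 490]
`print(b)` → prints [8, 3, 3, 6, 6]

Answer:
[8, 3, 3, 6, 6, 490]
[8, 3, 3, 6, 6]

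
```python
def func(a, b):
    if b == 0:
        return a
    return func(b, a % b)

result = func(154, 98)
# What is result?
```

func(154, 98) -> func(98, 56) -> func(56, 42) -> func(42, 14) -> func(14, 0) -> 14

Answer: 14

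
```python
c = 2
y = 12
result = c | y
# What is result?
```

Trace:
`c = 2` → c = 2
`y = 12` → y = 12
`result = c | y` → result = 14
So result = 14

Answer: 14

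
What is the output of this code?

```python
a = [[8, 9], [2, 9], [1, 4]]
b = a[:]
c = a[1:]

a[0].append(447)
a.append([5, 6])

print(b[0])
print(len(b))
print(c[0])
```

Key concept: slice with nested mutation.
Step by step:
`a = [[8, 9], [2, 9], [1, 4]]` → a = [[8, 9], [2, 9], [1, 4]]
`b = a[:]` → b = [[8, 9], [2, 9], [1, 4]]
`c = a[1:]` → c = [[2, 9], [1, 4]]
`a[0].append(447)` → a = [[8, 9, 447], [2, 9], [1, 4]]; b = [[8, 9, 447], [2, 9], [1, 4]]
`a.append([5, 6])` → a = [[8, 9, 447], [2, 9], [1, 4], [5, 6]]
`print(b[0])` → prints [8, 9, 447]
`print(len(b))` → prints 3
`print(c[0])` → prints [2, 9]

Answer:
[8, 9, 447]
3
[2, 9]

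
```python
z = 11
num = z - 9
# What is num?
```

Trace:
`z = 11` → z = 11
`num = z - 9` → num = 2
So num = 2

Answer: 2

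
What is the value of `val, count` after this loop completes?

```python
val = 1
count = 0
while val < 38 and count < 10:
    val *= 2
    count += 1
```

Double until >= 38 or 10 iterations
`val, count` takes the values: (1, 0) → (2, 0) → (2, 1) → (4, 1) → (4, 2) → (8, 2) → (8, 3) → (16, 3) → (16, 4) → (32, 4) → (32, 5) → (64, 5) → (64, 6)

Answer: 64, 6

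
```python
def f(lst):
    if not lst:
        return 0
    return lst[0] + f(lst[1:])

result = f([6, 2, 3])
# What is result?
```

6 + 2 + 3 + 0 = 11

Answer: 11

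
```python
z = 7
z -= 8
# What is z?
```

Trace:
`z = 7` → z = 7
`z -= 8` → z = -1
So z = -1

Answer: -1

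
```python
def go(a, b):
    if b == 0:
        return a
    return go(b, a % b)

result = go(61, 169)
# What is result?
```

go(61, 169) -> go(169, 61) -> go(61, 47) -> go(47, 14) -> go(14, 5) -> go(5, 4) -> go(4, 1) -> go(1, 0) -> 1

Answer: 1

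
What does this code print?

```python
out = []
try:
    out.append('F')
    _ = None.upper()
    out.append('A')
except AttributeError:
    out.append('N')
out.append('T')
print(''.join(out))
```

Execution trace: 'F' (try body) → 'N' (except AttributeError) → 'T' (after the try/except). Output: FNT

Answer: FNT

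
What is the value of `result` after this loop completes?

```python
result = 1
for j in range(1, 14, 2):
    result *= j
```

Product of 1, 3, 5, ... up to 13
`result` takes the values: 1 → 3 → 15 → 105 → 945 → 10395 → 135135

Answer: 135135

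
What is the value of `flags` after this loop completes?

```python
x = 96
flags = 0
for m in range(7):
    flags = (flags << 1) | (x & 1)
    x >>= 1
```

Reverse lowest 7 bits of 96
`flags` takes the values: 0 → 1 → 3

Answer: 3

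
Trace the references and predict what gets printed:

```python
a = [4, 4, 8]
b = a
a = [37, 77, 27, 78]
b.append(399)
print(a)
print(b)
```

Key concept: rebinding vs mutation: a is rebound to a new list, b still points at the original.
Step by step:
`a = [4, 4, 8]` → a = [4, 4, 8]
`b = a` → b = [4, 4, 8] (same object as a)
`a = [37, 77, 27, 78]` → a = [37, 77, 27, 78]
`b.append(399)` → b = [4, 4, 8, 399]
`print(a)` → prints [37, 77, 27, 78]
`print(b)` → prints [4, 4, 8, 399]

Answer:
[37, 77, 27, 78]
[4, 4, 8, 399]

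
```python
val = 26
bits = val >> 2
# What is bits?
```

Trace:
`val = 26` → val = 26
`bits = val >> 2` → bits = 6
So bits = 6

Answer: 6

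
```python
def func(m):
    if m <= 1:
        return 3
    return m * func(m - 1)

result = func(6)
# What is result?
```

func(6) = 6 * 5 * 4 * 3 * 2 * 3 = 2160

Answer: 2160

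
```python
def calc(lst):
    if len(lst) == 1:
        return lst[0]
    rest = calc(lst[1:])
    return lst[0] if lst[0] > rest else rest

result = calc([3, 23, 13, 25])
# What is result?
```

Recursive max over [3, 23, 13, 25] = 25

Answer: 25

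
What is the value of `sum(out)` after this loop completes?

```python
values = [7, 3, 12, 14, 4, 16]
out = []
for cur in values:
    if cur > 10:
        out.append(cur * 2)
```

Sum of doubled values > 10
`out` takes the values: [] → [24] → [24, 28] → [24, 28, 32]
So `sum(out)` = 84

Answer: 84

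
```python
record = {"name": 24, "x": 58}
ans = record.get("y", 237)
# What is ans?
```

Trace:
`record = {"name": 24, "x": 58}` → record = {'name': 24, 'x': 58}
`ans = record.get("y", 237)` → ans = 237
So ans = 237

Answer: 237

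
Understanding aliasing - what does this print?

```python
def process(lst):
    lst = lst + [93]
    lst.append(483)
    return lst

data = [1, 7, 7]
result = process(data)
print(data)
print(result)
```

Key concept: rebinding parameter vs mutation.
Step by step:
`data = [1, 7, 7]` → data = [1, 7, 7]
`result = process(data)` → result = [1, 7, 7, 93, 483]
`print(data)` → prints [1, 7, 7]
`print(result)` → prints [1, 7, 7, 93, 483]

Answer:
[1, 7, 7]
[1, 7, 7, 93, 483]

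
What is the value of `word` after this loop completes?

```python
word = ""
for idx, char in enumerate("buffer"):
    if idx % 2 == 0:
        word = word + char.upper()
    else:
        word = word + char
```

Uppercase even positions in 'buffer'
`word` takes the values: "" → "B" → "Bu" → "BuF" → "BuFf" → "BuFfE" → "BuFfEr"

Answer: "BuFfEr"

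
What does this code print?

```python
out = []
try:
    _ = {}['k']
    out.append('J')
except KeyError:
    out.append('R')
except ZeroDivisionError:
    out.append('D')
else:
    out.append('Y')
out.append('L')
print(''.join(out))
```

Execution trace: 'R' (except KeyError) → 'L' (after the try/except). Output: RL

Answer: RL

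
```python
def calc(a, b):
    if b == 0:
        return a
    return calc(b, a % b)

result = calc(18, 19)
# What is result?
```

calc(18, 19) -> calc(19, 18) -> calc(18, 1) -> calc(1, 0) -> 1

Answer: 1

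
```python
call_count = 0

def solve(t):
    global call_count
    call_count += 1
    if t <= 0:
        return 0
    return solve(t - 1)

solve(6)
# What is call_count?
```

Linear recursion stepping by 1: 7 calls from t=6 down to ≤0.

Answer: 7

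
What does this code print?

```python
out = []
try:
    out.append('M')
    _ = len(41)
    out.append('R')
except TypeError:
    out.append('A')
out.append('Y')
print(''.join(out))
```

Execution trace: 'M' (try body) → 'A' (except TypeError) → 'Y' (after the try/except). Output: MAY

Answer: MAY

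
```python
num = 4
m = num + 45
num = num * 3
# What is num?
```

Trace:
`num = 4` → num = 4
`m = num + 45` → m = 49
`num = num * 3` → num = 12
So num = 12

Answer: 12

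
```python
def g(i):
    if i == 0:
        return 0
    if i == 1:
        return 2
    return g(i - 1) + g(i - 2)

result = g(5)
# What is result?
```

Build up from base cases: g(0)=0, g(1)=2, g(2)=2, g(3)=4, g(4)=6, g(5)=10

Answer: 10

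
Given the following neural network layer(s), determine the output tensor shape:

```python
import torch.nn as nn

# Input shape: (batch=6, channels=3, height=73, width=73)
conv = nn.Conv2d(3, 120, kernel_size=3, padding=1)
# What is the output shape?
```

Input: (6, 3, 73, 73) -> Output: (6, 120, 73, 73)

Answer: (6, 120, 73, 73)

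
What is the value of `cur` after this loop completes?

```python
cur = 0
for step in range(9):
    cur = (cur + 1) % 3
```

Increment mod 3, 9 times = 0
`cur` takes the values: 0 → 1 → 2 → 0 → 1 → 2 → 0 → 1 → 2 → 0

Answer: 0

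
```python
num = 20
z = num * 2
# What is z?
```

Trace:
`num = 20` → num = 20
`z = num * 2` → z = 40
So z = 40

Answer: 40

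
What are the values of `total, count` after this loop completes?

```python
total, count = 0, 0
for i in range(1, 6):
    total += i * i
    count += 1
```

Sum of squares and count
`total, count` takes the values: (0, 0) → (1, 0) → (1, 1) → (5, 1) → (5, 2) → (14, 2) → (14, 3) → (30, 3) → (30, 4) → (55, 4) → (55, 5)

Answer: 55, 5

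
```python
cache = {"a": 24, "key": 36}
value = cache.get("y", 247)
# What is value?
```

Trace:
`cache = {"a": 24, "key": 36}` → cache = {'a': 24, 'key': 36}
`value = cache.get("y", 247)` → value = 247
So value = 247

Answer: 247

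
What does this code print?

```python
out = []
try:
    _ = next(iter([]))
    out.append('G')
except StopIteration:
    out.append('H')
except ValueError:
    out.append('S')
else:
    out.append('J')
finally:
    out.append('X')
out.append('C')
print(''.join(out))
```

Execution trace: 'H' (except StopIteration) → 'X' (finally) → 'C' (after the try/except). Output: HXC

Answer: HXC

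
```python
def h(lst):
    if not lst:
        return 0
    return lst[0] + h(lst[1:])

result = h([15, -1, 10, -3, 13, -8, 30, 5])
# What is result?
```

15 + (-1) + 10 + (-3) + 13 + (-8) + 30 + 5 + 0 = 61

Answer: 61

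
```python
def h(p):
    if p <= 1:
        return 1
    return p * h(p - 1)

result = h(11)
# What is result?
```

h(11) = 11 * 10 * 9 * 8 * 7 * 6 * 5 * 4 * 3 * 2 * 1 = 39916800

Answer: 39916800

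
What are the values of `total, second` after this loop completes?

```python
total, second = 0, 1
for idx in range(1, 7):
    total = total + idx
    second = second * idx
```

Sum and factorial of 1 to 6
`total, second` takes the values: (0, 1) → (1, 1) → (3, 1) → (3, 2) → (6, 2) → (6, 6) → (10, 6) → (10, 24) → (15, 24) → (15, 120) → (21, 120) → (21, 720)

Answer: 21, 720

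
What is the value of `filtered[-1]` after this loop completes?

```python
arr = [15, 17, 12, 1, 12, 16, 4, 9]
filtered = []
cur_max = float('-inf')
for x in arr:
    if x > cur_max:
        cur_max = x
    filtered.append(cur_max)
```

Running max ends at 17
`filtered` takes the values: [] → [15] → [15, 17] → [15, 17, 17] → [15, 17, 17, 17] → [15, 17, 17, 17, 17] → [15, 17, 17, 17, 17, 17] → [15, 17, 17, 17, 17, 17, 17] → [15, 17, 17, 17, 17, 17, 17, 17]
So `filtered[-1]` = 17

Answer: 17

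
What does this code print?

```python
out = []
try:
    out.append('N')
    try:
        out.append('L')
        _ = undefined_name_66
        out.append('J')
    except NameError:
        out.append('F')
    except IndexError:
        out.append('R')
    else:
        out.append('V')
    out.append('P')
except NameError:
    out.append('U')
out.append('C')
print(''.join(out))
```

Execution trace: 'N' (try body) → 'L' (inner try body) → 'F' (inner except NameError) → 'P' (try body, no exception) → 'C' (after the try/except). Output: NLFPC

Answer: NLFPC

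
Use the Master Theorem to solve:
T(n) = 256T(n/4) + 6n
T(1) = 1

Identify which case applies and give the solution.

a=256, b=4, f(n)=6n. log_4(256) = 4. Since c=1 < 4, Case 1 applies: T(n) = Θ(n^log_b(a)) = O(n^4).

Answer: O(n^4) - Case 1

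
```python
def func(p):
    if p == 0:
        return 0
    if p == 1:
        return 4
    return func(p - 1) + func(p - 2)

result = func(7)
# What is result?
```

Build up from base cases: func(0)=0, func(1)=4, func(2)=4, func(3)=8, func(4)=12, func(5)=20, func(6)=32, ..., func(7)=52

Answer: 52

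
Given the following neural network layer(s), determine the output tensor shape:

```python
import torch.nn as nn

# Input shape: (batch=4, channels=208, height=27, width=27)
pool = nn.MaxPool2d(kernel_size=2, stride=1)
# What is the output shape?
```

Input: (4, 208, 27, 27) -> Output: (4, 208, 26, 26)

Answer: (4, 208, 26, 26)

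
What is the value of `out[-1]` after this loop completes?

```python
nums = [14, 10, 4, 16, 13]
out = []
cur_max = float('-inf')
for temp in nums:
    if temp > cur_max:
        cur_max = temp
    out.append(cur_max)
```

Running max ends at 16
`out` takes the values: [] → [14] → [14, 14] → [14, 14, 14] → [14, 14, 14, 16] → [14, 14, 14, 16, 16]
So `out[-1]` = 16

Answer: 16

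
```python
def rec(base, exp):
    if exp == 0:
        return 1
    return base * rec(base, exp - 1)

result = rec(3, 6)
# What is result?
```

rec(3, 6) = 3 * 3 * 3 * 3 * 3 * 3 = 729

Answer: 729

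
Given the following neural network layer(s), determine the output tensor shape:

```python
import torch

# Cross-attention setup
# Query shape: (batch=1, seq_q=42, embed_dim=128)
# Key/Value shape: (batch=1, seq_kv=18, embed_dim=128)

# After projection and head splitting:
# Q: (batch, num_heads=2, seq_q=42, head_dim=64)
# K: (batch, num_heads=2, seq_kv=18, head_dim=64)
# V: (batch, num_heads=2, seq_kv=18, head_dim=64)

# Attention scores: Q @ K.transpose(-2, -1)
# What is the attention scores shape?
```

Input: (1, 42, 128) -> Output: (1, 2, 42, 18)

Answer: (1, 2, 42, 18)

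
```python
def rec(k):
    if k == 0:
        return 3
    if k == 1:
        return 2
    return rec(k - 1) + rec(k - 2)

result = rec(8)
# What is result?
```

Build up from base cases: rec(0)=3, rec(1)=2, rec(2)=5, rec(3)=7, rec(4)=12, rec(5)=19, rec(6)=31, ..., rec(8)=81

Answer: 81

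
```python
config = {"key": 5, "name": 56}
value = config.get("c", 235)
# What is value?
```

Trace:
`config = {"key": 5, "name": 56}` → config = {'key': 5, 'name': 56}
`value = config.get("c", 235)` → value = 235
So value = 235

Answer: 235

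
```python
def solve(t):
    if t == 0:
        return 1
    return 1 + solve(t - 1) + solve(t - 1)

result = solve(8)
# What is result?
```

solve(t) = 1 + 2·solve(t-1), solve(0)=1. Closed form: (1+1)·2^8 - 1 = 511.

Answer: 511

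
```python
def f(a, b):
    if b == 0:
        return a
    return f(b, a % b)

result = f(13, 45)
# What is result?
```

f(13, 45) -> f(45, 13) -> f(13, 6) -> f(6, 1) -> f(1, 0) -> 1

Answer: 1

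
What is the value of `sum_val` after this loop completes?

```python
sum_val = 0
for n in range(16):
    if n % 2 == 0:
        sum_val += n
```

Sum of even numbers 0 to 15
`sum_val` takes the values: 0 → 2 → 6 → 12 → 20 → 30 → 42 → 56

Answer: 56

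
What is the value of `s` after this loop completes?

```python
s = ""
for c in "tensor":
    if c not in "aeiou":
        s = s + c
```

Remove vowels from 'tensor'
`s` takes the values: "" → "t" → "tn" → "tns" → "tnsr"

Answer: "tnsr"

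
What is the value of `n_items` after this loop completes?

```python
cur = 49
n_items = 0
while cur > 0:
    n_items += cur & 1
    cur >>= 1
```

Count set bits in 49 (binary: 0b110001)
`n_items` takes the values: 0 → 1 → 2 → 3

Answer: 3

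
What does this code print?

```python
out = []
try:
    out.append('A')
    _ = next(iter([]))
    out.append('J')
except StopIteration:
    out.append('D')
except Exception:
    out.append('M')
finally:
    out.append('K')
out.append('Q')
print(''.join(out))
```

Execution trace: 'A' (try body) → 'D' (except StopIteration) → 'K' (finally) → 'Q' (after the try/except). Output: ADKQ

Answer: ADKQ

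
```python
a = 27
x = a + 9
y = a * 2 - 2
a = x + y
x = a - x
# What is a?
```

Trace:
`a = 27` → a = 27
`x = a + 9` → x = 36
`y = a * 2 - 2` → y = 52
`a = x + y` → a = 88
`x = a - x` → x = 52
So a = 88

Answer: 88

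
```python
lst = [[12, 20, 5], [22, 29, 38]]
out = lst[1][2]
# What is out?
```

Trace:
`lst = [[12, 20, 5], [22, 29, 38]]` → lst = [[12, 20, 5], [22, 29, 38]]
`out = lst[1][2]` → out = 38
So out = 38

Answer: 38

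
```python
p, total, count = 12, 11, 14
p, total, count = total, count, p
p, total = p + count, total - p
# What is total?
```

Trace:
`p, total, count = 12, 11, 14` → p = 12; total = 11; count = 14
`p, total, count = total, count, p` → p = 11; total = 14; count = 12
`p, total = p + count, total - p` → p = 23; total = 3
So total = 3

Answer: 3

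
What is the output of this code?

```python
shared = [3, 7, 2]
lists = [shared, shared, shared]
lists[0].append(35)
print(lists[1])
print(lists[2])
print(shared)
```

Key concept: list of same reference.
Step by step:
`shared = [3, 7, 2]` → shared = [3, 7, 2]
`lists = [shared, shared, shared]` → lists = [[3, 7, 2], [3, 7, 2], [3, 7, 2]]
`lists[0].append(35)` → shared = [3, 7, 2, 35]; lists = [[3, 7, 2, 35], [3, 7, 2, 35], [3, 7, 2, 35]]
`print(lists[1])` → prints [3, 7, 2, 35]
`print(lists[2])` → prints [3, 7, 2, 35]
`print(shared)` → prints [3, 7, 2, 35]

Answer:
[3, 7, 2, 35]
[3, 7, 2, 35]
[3, 7, 2, 35]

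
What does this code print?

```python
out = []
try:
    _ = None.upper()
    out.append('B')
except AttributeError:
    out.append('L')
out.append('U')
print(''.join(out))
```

Execution trace: 'L' (except AttributeError) → 'U' (after the try/except). Output: LU

Answer: LU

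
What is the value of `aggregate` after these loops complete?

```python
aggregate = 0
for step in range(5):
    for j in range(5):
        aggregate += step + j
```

Sum of all step+j for step,j in 5x5
`aggregate` takes the values: 0 → 1 → 3 → 6 → 10 → 11 → 13 → 16 → 20 → 25 → 27 → 30 → 34 → 39 → 45 → 48 → 52 → 57 → 63 → 70 → 74 → 79 → 85 → 92 → 100

Answer: 100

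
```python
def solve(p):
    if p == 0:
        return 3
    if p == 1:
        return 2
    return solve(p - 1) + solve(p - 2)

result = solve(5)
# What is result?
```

Build up from base cases: solve(0)=3, solve(1)=2, solve(2)=5, solve(3)=7, solve(4)=12, solve(5)=19

Answer: 19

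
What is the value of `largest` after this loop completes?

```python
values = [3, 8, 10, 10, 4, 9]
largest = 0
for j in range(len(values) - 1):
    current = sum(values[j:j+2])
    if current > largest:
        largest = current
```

Max sum of 2-element window in [3, 8, 10, 10, 4, 9]
`largest` takes the values: 0 → 11 → 18 → 20

Answer: 20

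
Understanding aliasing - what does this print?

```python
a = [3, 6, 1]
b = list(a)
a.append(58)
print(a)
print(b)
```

Key concept: list() constructor creates copy.
Step by step:
`a = [3, 6, 1]` → a = [3, 6, 1]
`b = list(a)` → b = [3, 6, 1]
`a.append(58)` → a = [3, 6, 1, 58]
`print(a)` → prints [3, 6, 1, 58]
`print(b)` → prints [3, 6, 1]

Answer:
[3, 6, 1, 58]
[3, 6, 1]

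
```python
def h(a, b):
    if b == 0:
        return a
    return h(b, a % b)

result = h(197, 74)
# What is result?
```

h(197, 74) -> h(74, 49) -> h(49, 25) -> h(25, 24) -> h(24, 1) -> h(1, 0) -> 1

Answer: 1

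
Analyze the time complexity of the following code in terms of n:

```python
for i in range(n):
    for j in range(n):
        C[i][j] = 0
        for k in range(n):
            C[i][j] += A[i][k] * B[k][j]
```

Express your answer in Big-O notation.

This is Naive matrix multiplication. Time complexity: O(n³).

Answer: O(n³)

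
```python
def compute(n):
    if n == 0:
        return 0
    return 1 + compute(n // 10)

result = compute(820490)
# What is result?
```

Count of digits of 820490: 6

Answer: 6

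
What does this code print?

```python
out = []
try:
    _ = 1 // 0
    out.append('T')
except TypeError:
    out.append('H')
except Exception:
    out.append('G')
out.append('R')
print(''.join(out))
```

Execution trace: 'G' (except Exception) → 'R' (after the try/except). Output: GR

Answer: GR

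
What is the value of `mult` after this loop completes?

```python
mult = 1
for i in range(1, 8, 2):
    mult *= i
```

Product of 1, 3, 5, ... up to 7
`mult` takes the values: 1 → 3 → 15 → 105

Answer: 105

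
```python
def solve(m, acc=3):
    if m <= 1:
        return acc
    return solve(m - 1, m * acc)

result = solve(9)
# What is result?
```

Accumulator trace (n, acc): (9, 3) -> (8, 27) -> (7, 216) -> (6, 1512) -> (5, 9072) -> (4, 45360) -> (3, 181440) -> (2, 544320) -> (1, 1088640) -> return 1088640

Answer: 1088640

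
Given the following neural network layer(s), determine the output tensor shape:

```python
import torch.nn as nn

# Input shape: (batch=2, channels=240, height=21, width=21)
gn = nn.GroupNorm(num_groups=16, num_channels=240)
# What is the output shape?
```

Input: (2, 240, 21, 21) -> Output: (2, 240, 21, 21)

Answer: (2, 240, 21, 21)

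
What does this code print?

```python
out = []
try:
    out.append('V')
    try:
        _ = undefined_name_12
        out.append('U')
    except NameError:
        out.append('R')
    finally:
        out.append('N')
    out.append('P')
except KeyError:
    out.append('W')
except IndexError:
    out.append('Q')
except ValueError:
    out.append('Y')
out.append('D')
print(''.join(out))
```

Execution trace: 'V' (try body) → 'R' (inner except NameError) → 'N' (inner finally) → 'P' (try body, no exception) → 'D' (after the try/except). Output: VRNPD

Answer: VRNPD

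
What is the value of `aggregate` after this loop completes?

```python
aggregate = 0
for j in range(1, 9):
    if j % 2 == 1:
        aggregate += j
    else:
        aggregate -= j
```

Add odd, subtract even
`aggregate` takes the values: 0 → 1 → -1 → 2 → -2 → 3 → -3 → 4 → -4

Answer: -4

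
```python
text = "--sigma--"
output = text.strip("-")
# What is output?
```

Trace:
`text = "--sigma--"` → text = '--sigma--'
`output = text.strip("-")` → output = 'sigma'
So output = 'sigma'

Answer: 'sigma'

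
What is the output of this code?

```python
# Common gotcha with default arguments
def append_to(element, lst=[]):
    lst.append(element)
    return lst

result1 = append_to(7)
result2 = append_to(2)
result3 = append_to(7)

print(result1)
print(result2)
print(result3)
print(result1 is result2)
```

Key concept: mutable default argument gotcha.
Step by step:
`result1 = append_to(7)` → result1 = [7]
`result2 = append_to(2)` → result1 = [7, 2] (same object as result2); result2 = [7, 2] (same object as result1)
`result3 = append_to(7)` → result1 = [7, 2, 7] (same object as result2, result3); result2 = [7, 2, 7] (same object as result1, result3); result3 = [7, 2, 7] (same object as result1, result2)
`print(result1)` → prints [7, 2, 7]
`print(result2)` → prints [7, 2, 7]
`print(result3)` → prints [7, 2, 7]
`print(result1 is result2)` → prints True

Answer:
[7, 2, 7]
[7, 2, 7]
[7, 2, 7]
True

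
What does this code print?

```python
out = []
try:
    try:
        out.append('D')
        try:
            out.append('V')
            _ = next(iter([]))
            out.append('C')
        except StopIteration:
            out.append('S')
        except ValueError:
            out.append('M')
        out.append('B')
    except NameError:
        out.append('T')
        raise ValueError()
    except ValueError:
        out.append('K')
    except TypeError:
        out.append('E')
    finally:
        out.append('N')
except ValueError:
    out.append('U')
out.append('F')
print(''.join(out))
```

Execution trace: 'D' (try body) → 'V' (inner try body) → 'S' (inner except StopIteration) → 'B' (try body, no exception) → 'N' (finally) → 'F' (after the try/except). Output: DVSBNF

Answer: DVSBNF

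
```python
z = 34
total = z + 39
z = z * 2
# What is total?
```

Trace:
`z = 34` → z = 34
`total = z + 39` → total = 73
`z = z * 2` → z = 68
So total = 73

Answer: 73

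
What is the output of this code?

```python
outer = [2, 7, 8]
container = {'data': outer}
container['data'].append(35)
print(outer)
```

Key concept: dict holds reference to list.
Step by step:
`outer = [2, 7, 8]` → outer = [2, 7, 8]
`container = {'data': outer}` → container = {'data': [2, 7, 8]}
`container['data'].append(35)` → outer = [2, 7, 8, 35]; container = {'data': [2, 7, 8, 35]}
`print(outer)` → prints [2, 7, 8, 35]

Answer: [2, 7, 8, 35]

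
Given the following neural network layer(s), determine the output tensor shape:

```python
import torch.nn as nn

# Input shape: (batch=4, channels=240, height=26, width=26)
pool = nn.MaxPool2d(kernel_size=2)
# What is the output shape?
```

Input: (4, 240, 26, 26) -> Output: (4, 240, 13, 13)

Answer: (4, 240, 13, 13)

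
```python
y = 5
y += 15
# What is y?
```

Trace:
`y = 5` → y = 5
`y += 15` → y = 20
So y = 20

Answer: 20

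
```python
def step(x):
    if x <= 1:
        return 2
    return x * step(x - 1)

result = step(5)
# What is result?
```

step(5) = 5 * 4 * 3 * 2 * 2 = 240

Answer: 240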